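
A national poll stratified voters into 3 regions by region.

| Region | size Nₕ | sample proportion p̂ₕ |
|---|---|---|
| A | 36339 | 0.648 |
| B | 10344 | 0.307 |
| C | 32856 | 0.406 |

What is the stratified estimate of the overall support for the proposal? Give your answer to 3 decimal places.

N = 36339 + 10344 + 32856 = 79539.
Overall proportion = Σ (Nₕ/N)·p̂ₕ.
Σ Nₕp̂ₕ = 23547.672 + 3175.608 + 13339.536 = 40062.816.
40062.816 / 79539 = 0.50369... → 0.504.

0.504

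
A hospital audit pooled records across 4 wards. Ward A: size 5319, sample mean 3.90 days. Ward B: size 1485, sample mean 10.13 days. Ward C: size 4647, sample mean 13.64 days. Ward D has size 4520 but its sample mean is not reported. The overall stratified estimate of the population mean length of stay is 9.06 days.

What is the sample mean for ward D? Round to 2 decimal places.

10.07

Σ Nₕx̄ₕ = N·μ, so 4520·x̄_D = 15971·9.06 − (5319·3.90 + 1485·10.13 + 4647·13.64).
= 144697.26 − 99172.23 = 45525.03.
x̄_D = 45525.03 / 4520 = 10.0719... → 10.07.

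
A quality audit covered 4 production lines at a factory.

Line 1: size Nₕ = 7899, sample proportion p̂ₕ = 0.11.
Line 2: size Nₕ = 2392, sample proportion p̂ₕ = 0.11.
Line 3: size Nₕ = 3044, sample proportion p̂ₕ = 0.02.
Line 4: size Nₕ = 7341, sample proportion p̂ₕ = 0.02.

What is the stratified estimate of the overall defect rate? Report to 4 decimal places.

Wₕ = Nₕ/N with N = 20676: 0.3820, 0.1157, 0.1472, 0.3550.
p̂_st = 0.3820·0.11 + 0.1157·0.11 + 0.1472·0.02 + 0.3550·0.02 ≈ 0.064795... → 0.0648.

0.0648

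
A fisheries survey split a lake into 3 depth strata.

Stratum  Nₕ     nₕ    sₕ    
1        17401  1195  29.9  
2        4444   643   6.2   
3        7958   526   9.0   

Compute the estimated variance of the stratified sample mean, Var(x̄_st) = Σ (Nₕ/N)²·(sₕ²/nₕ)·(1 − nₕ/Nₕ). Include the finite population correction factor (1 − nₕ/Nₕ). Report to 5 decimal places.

0.24891

N = 29803. Term for each stratum: Wₕ²sₕ²/nₕ·(1−nₕ/Nₕ).
Var(x̄_st) = 0.23752239 + 0.00113691 + 0.01025390 = 0.24891319 → 0.24891.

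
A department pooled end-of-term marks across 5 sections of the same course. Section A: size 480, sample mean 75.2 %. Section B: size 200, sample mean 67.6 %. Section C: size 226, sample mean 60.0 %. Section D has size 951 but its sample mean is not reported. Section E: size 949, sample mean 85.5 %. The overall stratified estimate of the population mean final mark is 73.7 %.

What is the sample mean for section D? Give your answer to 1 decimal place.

65.7

N = 480 + 200 + 226 + 951 + 949 = 2806.
Overall total = μ·N = 73.7·2806 = 206802.2.
Subtract the known strata: 480·75.2 + 200·67.6 + 226·60.0 + 949·85.5 = 144315.5.
Remaining total for section D: 206802.2 − 144315.5 = 62486.7.
Divide by its size: 62486.7 / 951 = 65.706... → 65.7.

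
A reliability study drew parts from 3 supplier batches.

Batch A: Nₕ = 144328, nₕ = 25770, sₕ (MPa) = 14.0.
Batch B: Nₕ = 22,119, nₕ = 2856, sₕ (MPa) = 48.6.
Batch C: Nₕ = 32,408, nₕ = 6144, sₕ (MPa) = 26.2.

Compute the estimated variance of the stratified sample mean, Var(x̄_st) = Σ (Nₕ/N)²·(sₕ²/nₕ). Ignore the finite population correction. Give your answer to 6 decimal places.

0.017206

N = 198855. Term for each stratum: Wₕ²sₕ²/nₕ.
Var(x̄_st) = 0.004006543 + 0.010232277 + 0.002967446 = 0.017206266 → 0.017206.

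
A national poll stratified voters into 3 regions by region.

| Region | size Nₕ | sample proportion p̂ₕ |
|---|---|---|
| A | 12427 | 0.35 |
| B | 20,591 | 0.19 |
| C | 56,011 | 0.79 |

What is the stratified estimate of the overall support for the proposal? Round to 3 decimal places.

0.590

Wₕ = Nₕ/N with N = 89029: 0.1396, 0.2313, 0.6291.
p̂_st = 0.1396·0.35 + 0.2313·0.19 + 0.6291·0.79 ≈ 0.58981... → 0.590.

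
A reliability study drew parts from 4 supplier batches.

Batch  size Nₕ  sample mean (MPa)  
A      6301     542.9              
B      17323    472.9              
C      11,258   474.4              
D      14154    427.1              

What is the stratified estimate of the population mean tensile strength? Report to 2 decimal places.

N = 6301 + 17323 + 11258 + 14154 = 49036.
The stratified mean weights each stratum mean by its population share Nₕ/N.
Σ Nₕx̄ₕ = 6301·542.9 + 17323·472.9 + 11258·474.4 + 14154·427.1 = 3420812.9 + 8192046.7 + 5340795.2 + 6045173.4 = 22998828.2.
Divide by N: 22998828.2 / 49036 = 469.0193... → 469.02.

469.02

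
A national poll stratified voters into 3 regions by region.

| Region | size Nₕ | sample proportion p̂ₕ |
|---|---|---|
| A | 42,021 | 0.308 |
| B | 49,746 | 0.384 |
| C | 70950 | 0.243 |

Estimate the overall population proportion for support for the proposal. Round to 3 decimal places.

N = 42021 + 49746 + 70950 = 162717.
Overall proportion = Σ (Nₕ/N)·p̂ₕ.
Σ Nₕp̂ₕ = 12942.468 + 19102.464 + 17240.85 = 49285.782.
49285.782 / 162717 = 0.30289... → 0.303.

0.303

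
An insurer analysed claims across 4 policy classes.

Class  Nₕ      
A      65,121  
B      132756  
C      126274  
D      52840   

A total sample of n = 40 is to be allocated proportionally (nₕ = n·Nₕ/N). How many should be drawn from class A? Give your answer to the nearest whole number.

Share of class A = 65121/376991 = 0.17274.
Allocate 40 × 0.17274 = 6.910... → 7.

7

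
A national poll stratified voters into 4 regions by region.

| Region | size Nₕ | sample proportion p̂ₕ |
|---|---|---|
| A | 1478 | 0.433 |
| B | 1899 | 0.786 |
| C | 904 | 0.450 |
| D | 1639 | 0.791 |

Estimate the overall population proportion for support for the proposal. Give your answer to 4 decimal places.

0.6479

Wₕ = Nₕ/N with N = 5920: 0.2497, 0.3208, 0.1527, 0.2769.
p̂_st = 0.2497·0.433 + 0.3208·0.786 + 0.1527·0.450 + 0.2769·0.791 ≈ 0.647945... → 0.6479.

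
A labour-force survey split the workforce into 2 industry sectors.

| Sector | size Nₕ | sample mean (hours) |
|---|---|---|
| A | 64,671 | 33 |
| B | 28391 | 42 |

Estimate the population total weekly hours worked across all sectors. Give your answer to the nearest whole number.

Estimate total by summing Nₕ·x̄ₕ over strata.
64671·33 + 28391·42 = 2134143 + 1192422 = 3326565.

3326565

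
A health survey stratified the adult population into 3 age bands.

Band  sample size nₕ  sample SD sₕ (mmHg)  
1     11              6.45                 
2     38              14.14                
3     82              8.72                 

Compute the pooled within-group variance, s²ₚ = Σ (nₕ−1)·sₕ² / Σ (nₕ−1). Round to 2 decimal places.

109.16

Degrees of freedom: 10 + 37 + 81 = 128.
Σ(nₕ−1)sₕ² = 10·41.6025 + 37·199.9396 + 81·76.0384 = 13972.9006.
s²ₚ = 13972.9006 / 128 = 109.1633... → 109.16.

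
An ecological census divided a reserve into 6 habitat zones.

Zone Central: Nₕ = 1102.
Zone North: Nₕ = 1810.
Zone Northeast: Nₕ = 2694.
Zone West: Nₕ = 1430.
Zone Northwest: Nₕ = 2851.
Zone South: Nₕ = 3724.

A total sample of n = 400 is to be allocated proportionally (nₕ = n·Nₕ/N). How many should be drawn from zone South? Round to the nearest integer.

N = 1102 + 1810 + 2694 + 1430 + 2851 + 3724 = 13611.
n_South = 400·3724/13611 = 109.441... → 109.

109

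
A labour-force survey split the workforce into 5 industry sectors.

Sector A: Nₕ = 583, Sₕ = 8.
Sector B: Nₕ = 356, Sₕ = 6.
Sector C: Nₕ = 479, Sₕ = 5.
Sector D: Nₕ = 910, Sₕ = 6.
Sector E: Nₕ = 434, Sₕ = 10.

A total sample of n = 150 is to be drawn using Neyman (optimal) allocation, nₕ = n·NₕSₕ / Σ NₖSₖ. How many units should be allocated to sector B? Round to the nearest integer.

17

Σ NₕSₕ = 583·8 + 356·6 + 479·5 + 910·6 + 434·10 = 18995.
Share for B: 2136/18995 = 0.11245.
n_B = 150 × 0.11245 = 16.868... → 17.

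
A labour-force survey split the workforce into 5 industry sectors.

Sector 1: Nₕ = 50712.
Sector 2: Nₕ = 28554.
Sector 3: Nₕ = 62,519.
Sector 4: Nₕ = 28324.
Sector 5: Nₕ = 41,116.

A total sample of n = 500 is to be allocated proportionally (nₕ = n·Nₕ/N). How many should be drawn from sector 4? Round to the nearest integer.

67

Share of sector 4 = 28324/211225 = 0.13409.
Allocate 500 × 0.13409 = 67.047... → 67.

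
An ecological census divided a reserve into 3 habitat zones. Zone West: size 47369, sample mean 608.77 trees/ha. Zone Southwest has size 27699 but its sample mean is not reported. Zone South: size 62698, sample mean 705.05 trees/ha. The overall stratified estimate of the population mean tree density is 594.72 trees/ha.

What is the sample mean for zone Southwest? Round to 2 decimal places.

Σ Nₕx̄ₕ = N·μ, so 27699·x̄_Southwest = 137766·594.72 − (47369·608.77 + 62698·705.05).
= 81932195.52 − 73042051.03 = 8890144.49.
x̄_Southwest = 8890144.49 / 27699 = 320.9554... → 320.96.

320.96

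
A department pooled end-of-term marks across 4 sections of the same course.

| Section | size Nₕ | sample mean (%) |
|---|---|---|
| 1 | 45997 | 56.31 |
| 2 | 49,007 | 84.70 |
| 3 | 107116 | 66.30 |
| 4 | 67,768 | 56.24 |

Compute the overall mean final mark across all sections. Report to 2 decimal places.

N = 269888; weights Wₕ = Nₕ/N = (0.1704, 0.1816, 0.3969, 0.2511).
x̄_st = Σ Wₕ·x̄ₕ = 0.1704·56.31 + 0.1816·84.70 + 0.3969·66.30 + 0.2511·56.24 ≈ 65.4125...
→ 65.41.

65.41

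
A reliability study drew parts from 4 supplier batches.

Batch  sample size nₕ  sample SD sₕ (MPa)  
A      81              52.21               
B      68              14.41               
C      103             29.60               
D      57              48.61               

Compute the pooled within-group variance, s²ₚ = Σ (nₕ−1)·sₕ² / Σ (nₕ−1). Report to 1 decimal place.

Degrees of freedom: 80 + 67 + 102 + 56 = 305.
Σ(nₕ−1)sₕ² = 80·2725.8841 + 67·207.6481 + 102·876.16 + 56·2362.9321 = 453675.6683.
s²ₚ = 453675.6683 / 305 = 1487.461... → 1487.5.

1487.5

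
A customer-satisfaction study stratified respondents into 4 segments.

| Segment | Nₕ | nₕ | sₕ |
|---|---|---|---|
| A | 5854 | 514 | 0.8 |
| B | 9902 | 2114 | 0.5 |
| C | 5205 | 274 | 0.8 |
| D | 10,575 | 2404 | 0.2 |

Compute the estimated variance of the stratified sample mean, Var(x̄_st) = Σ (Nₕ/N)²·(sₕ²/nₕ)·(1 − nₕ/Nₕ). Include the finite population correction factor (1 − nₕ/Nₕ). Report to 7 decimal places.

N = 31536. Term for each stratum: Wₕ²sₕ²/nₕ·(1−nₕ/Nₕ).
Var(x̄_st) = 0.0000391379 + 0.0000091700 + 0.0000602798 + 0.0000014457 = 0.0001100334 → 0.0001100.

0.0001100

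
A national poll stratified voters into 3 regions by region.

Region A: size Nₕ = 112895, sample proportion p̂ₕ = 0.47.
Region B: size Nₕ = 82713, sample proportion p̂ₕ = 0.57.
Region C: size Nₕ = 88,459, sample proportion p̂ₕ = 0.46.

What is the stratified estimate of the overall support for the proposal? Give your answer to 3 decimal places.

0.496

Wₕ = Nₕ/N with N = 284067: 0.3974, 0.2912, 0.3114.
p̂_st = 0.3974·0.47 + 0.2912·0.57 + 0.3114·0.46 ≈ 0.49600... → 0.496.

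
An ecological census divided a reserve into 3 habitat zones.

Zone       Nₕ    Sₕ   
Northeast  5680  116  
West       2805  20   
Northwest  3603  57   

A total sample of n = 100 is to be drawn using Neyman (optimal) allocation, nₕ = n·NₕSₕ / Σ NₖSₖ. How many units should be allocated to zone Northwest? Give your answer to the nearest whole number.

22

Σ NₕSₕ = 5680·116 + 2805·20 + 3603·57 = 920351.
Share for Northwest: 205371/920351 = 0.22314.
n_Northwest = 100 × 0.22314 = 22.314... → 22.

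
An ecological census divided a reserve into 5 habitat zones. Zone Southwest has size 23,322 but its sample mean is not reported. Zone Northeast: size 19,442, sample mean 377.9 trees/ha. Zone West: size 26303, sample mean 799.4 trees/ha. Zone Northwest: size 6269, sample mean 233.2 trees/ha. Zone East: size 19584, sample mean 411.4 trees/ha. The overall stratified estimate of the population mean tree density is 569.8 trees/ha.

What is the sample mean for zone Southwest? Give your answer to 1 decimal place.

Σ Nₕx̄ₕ = N·μ, so 23322·x̄_Southwest = 94920·569.8 − (19442·377.9 + 26303·799.4 + 6269·233.2 + 19584·411.4).
= 54085416 − 37892538.4 = 16192877.6.
x̄_Southwest = 16192877.6 / 23322 = 694.318... → 694.3.

694.3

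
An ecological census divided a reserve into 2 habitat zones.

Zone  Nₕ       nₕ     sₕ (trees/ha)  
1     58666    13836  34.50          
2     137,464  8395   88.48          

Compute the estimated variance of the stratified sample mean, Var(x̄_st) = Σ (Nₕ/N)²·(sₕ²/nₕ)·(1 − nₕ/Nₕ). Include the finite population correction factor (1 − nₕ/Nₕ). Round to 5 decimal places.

N = 196130; Wₕ = Nₕ/N.
zone 1: (58666/196130)²·34.50²/13836·(1 − 13836/58666) = 0.00588159
zone 2: (137464/196130)²·88.48²/8395·(1 − 8395/137464) = 0.43012273
Sum = 0.43600432 → 0.43600.

0.43600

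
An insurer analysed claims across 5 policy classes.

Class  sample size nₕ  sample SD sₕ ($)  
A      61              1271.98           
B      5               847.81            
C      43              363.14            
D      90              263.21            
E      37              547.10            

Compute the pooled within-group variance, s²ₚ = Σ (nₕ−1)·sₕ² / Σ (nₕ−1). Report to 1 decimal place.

Degrees of freedom: 60 + 4 + 42 + 89 + 36 = 231.
Σ(nₕ−1)sₕ² = 60·1617933.1204 + 4·718781.7961 + 42·131870.6596 + 89·69279.5041 + 36·299318.41 = 122431020.7365.
s²ₚ = 122431020.7365 / 231 = 530004.419... → 530004.4.

530004.4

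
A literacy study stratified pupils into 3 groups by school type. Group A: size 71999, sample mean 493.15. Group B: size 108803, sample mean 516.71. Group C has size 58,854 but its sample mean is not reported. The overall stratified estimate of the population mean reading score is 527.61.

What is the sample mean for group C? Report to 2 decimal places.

589.92

Σ Nₕx̄ₕ = N·μ, so 58854·x̄_C = 239656·527.61 − (71999·493.15 + 108803·516.71).
= 126444902.16 − 91725904.98 = 34718997.18.
x̄_C = 34718997.18 / 58854 = 589.9174... → 589.92.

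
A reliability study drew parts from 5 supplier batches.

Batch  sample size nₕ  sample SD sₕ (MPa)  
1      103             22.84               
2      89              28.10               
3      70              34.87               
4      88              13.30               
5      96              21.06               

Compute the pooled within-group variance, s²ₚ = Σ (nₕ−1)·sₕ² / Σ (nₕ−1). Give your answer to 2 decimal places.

598.91

Degrees of freedom: 102 + 88 + 69 + 87 + 95 = 441.
Σ(nₕ−1)sₕ² = 102·521.6656 + 88·789.61 + 69·1215.9169 + 87·176.89 + 95·443.5236 = 264118.0093.
s²ₚ = 264118.0093 / 441 = 598.9071... → 598.91.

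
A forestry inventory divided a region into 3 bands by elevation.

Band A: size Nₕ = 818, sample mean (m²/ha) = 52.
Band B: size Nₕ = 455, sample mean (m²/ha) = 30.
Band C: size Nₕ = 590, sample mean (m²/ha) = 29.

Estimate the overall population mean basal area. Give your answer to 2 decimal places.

x̄_st = (Σ Nₕx̄ₕ) / (Σ Nₕ) = (818·52 + 455·30 + 590·29) / 1863
= 73296 / 1863 = 39.3430... → 39.34.

39.34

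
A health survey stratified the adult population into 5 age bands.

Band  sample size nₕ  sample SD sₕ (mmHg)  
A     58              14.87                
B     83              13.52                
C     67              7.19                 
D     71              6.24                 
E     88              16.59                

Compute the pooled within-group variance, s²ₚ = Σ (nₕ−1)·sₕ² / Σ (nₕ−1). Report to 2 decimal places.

A: (58−1)·14.87² = 57·221.1169 = 12603.6633
B: (83−1)·13.52² = 82·182.7904 = 14988.8128
C: (67−1)·7.19² = 66·51.6961 = 3411.9426
D: (71−1)·6.24² = 70·38.9376 = 2725.632
E: (88−1)·16.59² = 87·275.2281 = 23944.8447
Numerator = 57674.8954; denominator = Σ(nₕ−1) = 362.
s²ₚ = 57674.8954/362 = 159.3229... → 159.32.

159.32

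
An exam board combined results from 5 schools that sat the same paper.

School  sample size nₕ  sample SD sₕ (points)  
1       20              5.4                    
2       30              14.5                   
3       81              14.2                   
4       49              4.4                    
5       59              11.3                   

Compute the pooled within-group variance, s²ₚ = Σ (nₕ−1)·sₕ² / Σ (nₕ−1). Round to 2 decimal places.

Degrees of freedom: 19 + 29 + 80 + 48 + 58 = 234.
Σ(nₕ−1)sₕ² = 19·29.16 + 29·210.25 + 80·201.64 + 48·19.36 + 58·127.69 = 31117.79.
s²ₚ = 31117.79 / 234 = 132.9820... → 132.98.

132.98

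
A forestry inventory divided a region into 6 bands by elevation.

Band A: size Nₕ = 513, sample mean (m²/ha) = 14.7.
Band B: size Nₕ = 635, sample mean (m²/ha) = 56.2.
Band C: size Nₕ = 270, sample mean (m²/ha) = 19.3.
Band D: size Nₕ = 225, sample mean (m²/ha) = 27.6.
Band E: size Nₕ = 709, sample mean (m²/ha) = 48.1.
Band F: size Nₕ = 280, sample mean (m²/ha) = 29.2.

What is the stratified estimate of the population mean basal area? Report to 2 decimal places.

36.83

N = 2632; weights Wₕ = Nₕ/N = (0.1949, 0.2413, 0.1026, 0.0855, 0.2694, 0.1064).
x̄_st = Σ Wₕ·x̄ₕ = 0.1949·14.7 + 0.2413·56.2 + 0.1026·19.3 + 0.0855·27.6 + 0.2694·48.1 + 0.1064·29.2 ≈ 36.8267...
→ 36.83.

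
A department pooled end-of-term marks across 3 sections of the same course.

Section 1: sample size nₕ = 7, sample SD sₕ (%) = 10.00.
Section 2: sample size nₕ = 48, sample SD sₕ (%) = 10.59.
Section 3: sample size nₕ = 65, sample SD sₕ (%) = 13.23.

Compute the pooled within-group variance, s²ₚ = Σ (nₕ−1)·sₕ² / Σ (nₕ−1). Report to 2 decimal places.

1: (7−1)·10.00² = 6·100 = 600
2: (48−1)·10.59² = 47·112.1481 = 5270.9607
3: (65−1)·13.23² = 64·175.0329 = 11202.1056
Numerator = 17073.0663; denominator = Σ(nₕ−1) = 117.
s²ₚ = 17073.0663/117 = 145.9236... → 145.92.

145.92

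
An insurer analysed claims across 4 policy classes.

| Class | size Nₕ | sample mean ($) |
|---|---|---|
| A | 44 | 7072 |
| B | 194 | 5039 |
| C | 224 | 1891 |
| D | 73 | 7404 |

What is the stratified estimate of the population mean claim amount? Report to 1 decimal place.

N = 44 + 194 + 224 + 73 = 535.
Weight each subgroup mean by Nₕ/N and sum.
Σ Nₕx̄ₕ = 44·7072 + 194·5039 + 224·1891 + 73·7404 = 311168 + 977566 + 423584 + 540492 = 2252810.
Divide by N: 2252810 / 535 = 4210.860... → 4210.9.

4210.9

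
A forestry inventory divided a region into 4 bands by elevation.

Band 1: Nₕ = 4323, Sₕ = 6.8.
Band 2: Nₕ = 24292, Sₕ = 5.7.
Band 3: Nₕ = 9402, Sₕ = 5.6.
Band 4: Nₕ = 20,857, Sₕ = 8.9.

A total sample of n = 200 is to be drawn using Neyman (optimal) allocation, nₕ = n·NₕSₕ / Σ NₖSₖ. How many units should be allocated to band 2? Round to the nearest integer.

Σ NₕSₕ = 4323·6.8 + 24292·5.7 + 9402·5.6 + 20857·8.9 = 406139.3.
Share for 2: 138464.4/406139.3 = 0.34093.
n_2 = 200 × 0.34093 = 68.186... → 68.

68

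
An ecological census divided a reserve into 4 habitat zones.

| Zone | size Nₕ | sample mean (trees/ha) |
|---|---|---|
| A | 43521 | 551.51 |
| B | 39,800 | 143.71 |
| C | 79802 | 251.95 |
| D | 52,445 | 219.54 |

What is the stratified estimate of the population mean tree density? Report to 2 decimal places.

x̄_st = (Σ Nₕx̄ₕ) / (Σ Nₕ) = (43521·551.51 + 39800·143.71 + 79802·251.95 + 52445·219.54) / 215568
= 61341813.91 / 215568 = 284.5590... → 284.56.

284.56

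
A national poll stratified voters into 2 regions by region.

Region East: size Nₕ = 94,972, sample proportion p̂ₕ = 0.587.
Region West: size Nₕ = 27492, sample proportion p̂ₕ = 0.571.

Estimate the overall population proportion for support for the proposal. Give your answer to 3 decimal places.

Wₕ = Nₕ/N with N = 122464: 0.7755, 0.2245.
p̂_st = 0.7755·0.587 + 0.2245·0.571 ≈ 0.58341... → 0.583.

0.583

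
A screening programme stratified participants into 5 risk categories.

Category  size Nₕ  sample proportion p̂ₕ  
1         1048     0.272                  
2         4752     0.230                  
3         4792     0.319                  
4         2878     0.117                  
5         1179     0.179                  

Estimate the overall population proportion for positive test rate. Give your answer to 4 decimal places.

0.2358

Wₕ = Nₕ/N with N = 14649: 0.0715, 0.3244, 0.3271, 0.1965, 0.0805.
p̂_st = 0.0715·0.272 + 0.3244·0.230 + 0.3271·0.319 + 0.1965·0.117 + 0.0805·0.179 ≈ 0.235813... → 0.2358.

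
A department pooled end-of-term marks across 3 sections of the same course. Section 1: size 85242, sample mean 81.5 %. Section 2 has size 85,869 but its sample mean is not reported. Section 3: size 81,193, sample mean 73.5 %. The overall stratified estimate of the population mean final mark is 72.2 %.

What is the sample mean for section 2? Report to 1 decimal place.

Σ Nₕx̄ₕ = N·μ, so 85869·x̄_2 = 252304·72.2 − (85242·81.5 + 81193·73.5).
= 18216348.8 − 12914908.5 = 5301440.3.
x̄_2 = 5301440.3 / 85869 = 61.739... → 61.7.

61.7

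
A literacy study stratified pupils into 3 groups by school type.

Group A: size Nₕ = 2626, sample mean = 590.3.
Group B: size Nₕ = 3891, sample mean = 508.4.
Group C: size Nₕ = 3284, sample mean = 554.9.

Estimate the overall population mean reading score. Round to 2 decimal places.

545.92

N = 9801; weights Wₕ = Nₕ/N = (0.2679, 0.3970, 0.3351).
x̄_st = Σ Wₕ·x̄ₕ = 0.2679·590.3 + 0.3970·508.4 + 0.3351·554.9 ≈ 545.9243...
→ 545.92.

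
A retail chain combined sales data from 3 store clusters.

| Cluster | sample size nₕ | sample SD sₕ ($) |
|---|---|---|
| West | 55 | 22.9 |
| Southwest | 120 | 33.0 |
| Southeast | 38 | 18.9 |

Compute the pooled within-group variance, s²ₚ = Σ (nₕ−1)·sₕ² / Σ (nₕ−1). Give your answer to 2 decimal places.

Degrees of freedom: 54 + 119 + 37 = 210.
Σ(nₕ−1)sₕ² = 54·524.41 + 119·1089 + 37·357.21 = 171125.91.
s²ₚ = 171125.91 / 210 = 814.8853... → 814.89.

814.89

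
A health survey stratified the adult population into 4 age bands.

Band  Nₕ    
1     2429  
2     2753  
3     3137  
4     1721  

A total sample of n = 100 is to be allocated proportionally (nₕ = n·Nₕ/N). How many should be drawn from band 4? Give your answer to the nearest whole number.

N = 2429 + 2753 + 3137 + 1721 = 10040.
n_4 = 100·1721/10040 = 17.141... → 17.

17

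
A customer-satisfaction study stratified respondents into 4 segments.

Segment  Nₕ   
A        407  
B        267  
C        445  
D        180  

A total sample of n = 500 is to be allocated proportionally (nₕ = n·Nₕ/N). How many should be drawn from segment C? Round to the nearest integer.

N = 407 + 267 + 445 + 180 = 1299.
n_C = 500·445/1299 = 171.286... → 171.

171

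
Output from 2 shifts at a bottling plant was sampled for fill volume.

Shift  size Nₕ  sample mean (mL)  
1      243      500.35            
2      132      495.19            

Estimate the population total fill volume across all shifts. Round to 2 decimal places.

186950.13

Population total = Σ Nₕ·x̄ₕ (each stratum's size times its mean).
243·500.35 + 132·495.19 = 121585.05 + 65365.08 = 186950.13.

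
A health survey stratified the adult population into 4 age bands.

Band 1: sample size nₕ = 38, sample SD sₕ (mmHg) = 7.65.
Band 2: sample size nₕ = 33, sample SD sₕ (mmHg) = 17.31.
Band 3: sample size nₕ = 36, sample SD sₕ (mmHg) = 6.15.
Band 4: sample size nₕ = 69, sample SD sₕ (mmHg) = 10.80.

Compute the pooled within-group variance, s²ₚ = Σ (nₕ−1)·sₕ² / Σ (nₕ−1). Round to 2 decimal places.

Degrees of freedom: 37 + 32 + 35 + 68 = 172.
Σ(nₕ−1)sₕ² = 37·58.5225 + 32·299.6361 + 35·37.8225 + 68·116.64 = 21008.9952.
s²ₚ = 21008.9952 / 172 = 122.1453... → 122.15.

122.15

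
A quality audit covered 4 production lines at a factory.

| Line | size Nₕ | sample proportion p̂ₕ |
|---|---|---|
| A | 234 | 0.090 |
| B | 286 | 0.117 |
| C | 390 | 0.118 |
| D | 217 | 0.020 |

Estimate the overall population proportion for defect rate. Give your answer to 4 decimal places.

N = 234 + 286 + 390 + 217 = 1127.
Overall proportion = Σ (Nₕ/N)·p̂ₕ.
Σ Nₕp̂ₕ = 21.06 + 33.462 + 46.02 + 4.34 = 104.882.
104.882 / 1127 = 0.093063... → 0.0931.

0.0931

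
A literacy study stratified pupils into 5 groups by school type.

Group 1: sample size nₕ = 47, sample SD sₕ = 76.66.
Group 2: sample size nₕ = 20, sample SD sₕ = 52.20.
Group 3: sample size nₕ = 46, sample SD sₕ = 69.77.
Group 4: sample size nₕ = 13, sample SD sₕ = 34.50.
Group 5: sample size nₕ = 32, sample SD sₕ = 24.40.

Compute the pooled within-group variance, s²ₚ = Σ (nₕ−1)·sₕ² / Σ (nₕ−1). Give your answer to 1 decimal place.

3750.9

Degrees of freedom: 46 + 19 + 45 + 12 + 31 = 153.
Σ(nₕ−1)sₕ² = 46·5876.7556 + 19·2724.84 + 45·4867.8529 + 12·1190.25 + 31·595.36 = 573895.2581.
s²ₚ = 573895.2581 / 153 = 3750.949... → 3750.9.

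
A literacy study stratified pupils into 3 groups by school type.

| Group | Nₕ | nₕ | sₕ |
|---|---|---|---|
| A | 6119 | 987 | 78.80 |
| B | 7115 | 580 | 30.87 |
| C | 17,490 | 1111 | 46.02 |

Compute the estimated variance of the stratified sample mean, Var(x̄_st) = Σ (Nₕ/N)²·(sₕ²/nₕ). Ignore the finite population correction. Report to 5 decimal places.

N = 30724; Wₕ = Nₕ/N.
group A: (6119/30724)²·78.80²/987 = 0.24954029
group B: (7115/30724)²·30.87²/580 = 0.08811291
group C: (17490/30724)²·46.02²/1111 = 0.61773652
Sum = 0.95538972 → 0.95539.

0.95539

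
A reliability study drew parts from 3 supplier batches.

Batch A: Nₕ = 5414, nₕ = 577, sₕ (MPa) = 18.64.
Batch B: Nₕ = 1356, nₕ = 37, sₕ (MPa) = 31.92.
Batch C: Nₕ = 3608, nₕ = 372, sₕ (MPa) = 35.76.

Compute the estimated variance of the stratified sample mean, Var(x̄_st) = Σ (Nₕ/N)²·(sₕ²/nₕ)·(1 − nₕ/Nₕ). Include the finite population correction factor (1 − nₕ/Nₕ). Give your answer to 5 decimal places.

0.97636

N = 10378; Wₕ = Nₕ/N.
batch A: (5414/10378)²·18.64²/577·(1 − 577/5414) = 0.14641414
batch B: (1356/10378)²·31.92²/37·(1 − 37/1356) = 0.45729999
batch C: (3608/10378)²·35.76²/372·(1 − 372/3608) = 0.37264885
Sum = 0.97636298 → 0.97636.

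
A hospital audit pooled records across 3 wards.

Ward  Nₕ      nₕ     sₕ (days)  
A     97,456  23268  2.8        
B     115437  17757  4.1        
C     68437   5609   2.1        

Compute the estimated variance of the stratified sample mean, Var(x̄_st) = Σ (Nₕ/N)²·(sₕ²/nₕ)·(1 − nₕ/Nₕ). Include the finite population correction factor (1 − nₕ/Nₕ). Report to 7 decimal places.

0.0002084

N = 281330. Term for each stratum: Wₕ²sₕ²/nₕ·(1−nₕ/Nₕ).
Var(x̄_st) = 0.0000307799 + 0.0001348704 + 0.0000427135 = 0.0002083638 → 0.0002084.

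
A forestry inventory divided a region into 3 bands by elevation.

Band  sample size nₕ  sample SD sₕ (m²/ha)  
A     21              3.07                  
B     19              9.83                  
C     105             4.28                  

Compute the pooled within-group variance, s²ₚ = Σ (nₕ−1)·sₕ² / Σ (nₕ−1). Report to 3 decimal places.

26.992

A: (21−1)·3.07² = 20·9.4249 = 188.498
B: (19−1)·9.83² = 18·96.6289 = 1739.3202
C: (105−1)·4.28² = 104·18.3184 = 1905.1136
Numerator = 3832.9318; denominator = Σ(nₕ−1) = 142.
s²ₚ = 3832.9318/142 = 26.99248... → 26.992.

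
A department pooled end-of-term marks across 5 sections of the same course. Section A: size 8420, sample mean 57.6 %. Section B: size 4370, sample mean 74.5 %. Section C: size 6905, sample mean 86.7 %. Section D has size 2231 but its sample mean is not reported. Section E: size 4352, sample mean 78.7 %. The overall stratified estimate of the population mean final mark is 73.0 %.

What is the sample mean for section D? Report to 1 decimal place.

74.7

Σ Nₕx̄ₕ = N·μ, so 2231·x̄_D = 26278·73.0 − (8420·57.6 + 4370·74.5 + 6905·86.7 + 4352·78.7).
= 1918294 − 1751722.9 = 166571.1.
x̄_D = 166571.1 / 2231 = 74.662... → 74.7.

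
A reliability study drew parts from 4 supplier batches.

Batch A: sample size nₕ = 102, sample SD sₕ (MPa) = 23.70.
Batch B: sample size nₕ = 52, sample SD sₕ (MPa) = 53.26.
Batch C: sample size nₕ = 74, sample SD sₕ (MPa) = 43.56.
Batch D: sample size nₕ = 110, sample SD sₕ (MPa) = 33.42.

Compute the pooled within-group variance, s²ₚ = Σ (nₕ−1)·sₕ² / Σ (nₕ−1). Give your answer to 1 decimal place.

1382.2

Degrees of freedom: 101 + 51 + 73 + 109 = 334.
Σ(nₕ−1)sₕ² = 101·561.69 + 51·2836.6276 + 73·1897.4736 + 109·1116.8964 = 461655.978.
s²ₚ = 461655.978 / 334 = 1382.204... → 1382.2.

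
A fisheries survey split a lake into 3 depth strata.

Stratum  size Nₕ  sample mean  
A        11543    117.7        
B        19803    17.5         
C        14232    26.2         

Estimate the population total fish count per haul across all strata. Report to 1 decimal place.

A: 11543·117.7 = 1358611.1
B: 19803·17.5 = 346552.5
C: 14232·26.2 = 372878.4
τ̂ = Σ Nₕx̄ₕ = 2078042.0.

2078042.0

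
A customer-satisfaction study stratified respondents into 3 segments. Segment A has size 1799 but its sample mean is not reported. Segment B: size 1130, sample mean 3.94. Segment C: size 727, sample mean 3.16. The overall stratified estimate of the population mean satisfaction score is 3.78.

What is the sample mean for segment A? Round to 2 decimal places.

3.93

N = 1799 + 1130 + 727 = 3656.
Overall total = μ·N = 3.78·3656 = 13819.68.
Subtract the known strata: 1130·3.94 + 727·3.16 = 6749.52.
Remaining total for segment A: 13819.68 − 6749.52 = 7070.16.
Divide by its size: 7070.16 / 1799 = 3.9301... → 3.93.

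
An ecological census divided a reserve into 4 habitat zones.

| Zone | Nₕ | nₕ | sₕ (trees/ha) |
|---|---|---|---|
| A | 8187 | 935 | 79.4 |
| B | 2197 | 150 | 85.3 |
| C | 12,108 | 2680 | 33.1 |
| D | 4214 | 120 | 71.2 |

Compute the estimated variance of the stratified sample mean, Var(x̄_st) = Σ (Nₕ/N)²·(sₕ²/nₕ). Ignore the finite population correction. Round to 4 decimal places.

N = 26706; Wₕ = Nₕ/N.
zone A: (8187/26706)²·79.4²/935 = 0.6336673
zone B: (2197/26706)²·85.3²/150 = 0.3282836
zone C: (12108/26706)²·33.1²/2680 = 0.0840327
zone D: (4214/26706)²·71.2²/120 = 1.0518410
Sum = 2.0978247 → 2.0978.

2.0978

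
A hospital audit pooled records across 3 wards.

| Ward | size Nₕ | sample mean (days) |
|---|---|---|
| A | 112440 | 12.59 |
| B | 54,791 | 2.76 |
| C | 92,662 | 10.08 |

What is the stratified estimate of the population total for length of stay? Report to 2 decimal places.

A: 112440·12.59 = 1415619.6
B: 54791·2.76 = 151223.16
C: 92662·10.08 = 934032.96
τ̂ = Σ Nₕx̄ₕ = 2500875.72.

2500875.72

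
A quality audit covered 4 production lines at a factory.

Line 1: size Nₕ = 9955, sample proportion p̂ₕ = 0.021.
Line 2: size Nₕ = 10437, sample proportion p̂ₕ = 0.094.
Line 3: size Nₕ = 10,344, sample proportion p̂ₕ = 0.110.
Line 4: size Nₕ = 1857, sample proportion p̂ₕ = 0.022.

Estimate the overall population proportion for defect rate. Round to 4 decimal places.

0.0727

N = 9955 + 10437 + 10344 + 1857 = 32593.
Overall proportion = Σ (Nₕ/N)·p̂ₕ.
Σ Nₕp̂ₕ = 209.055 + 981.078 + 1137.84 + 40.854 = 2368.827.
2368.827 / 32593 = 0.072679... → 0.0727.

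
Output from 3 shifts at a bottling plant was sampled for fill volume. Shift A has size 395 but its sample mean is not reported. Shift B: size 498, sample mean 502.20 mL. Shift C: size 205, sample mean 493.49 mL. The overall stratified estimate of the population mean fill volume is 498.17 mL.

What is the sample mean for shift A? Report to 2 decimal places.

N = 395 + 498 + 205 = 1098.
Overall total = μ·N = 498.17·1098 = 546990.66.
Subtract the known strata: 498·502.20 + 205·493.49 = 351261.05.
Remaining total for shift A: 546990.66 − 351261.05 = 195729.61.
Divide by its size: 195729.61 / 395 = 495.518 → 495.52.

495.52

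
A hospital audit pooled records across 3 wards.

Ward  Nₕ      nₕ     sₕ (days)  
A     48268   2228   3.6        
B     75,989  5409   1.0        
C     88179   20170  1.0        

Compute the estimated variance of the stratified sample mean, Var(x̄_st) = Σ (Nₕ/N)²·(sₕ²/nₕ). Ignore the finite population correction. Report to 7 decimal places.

N = 212436. Term for each stratum: Wₕ²sₕ²/nₕ.
Var(x̄_st) = 0.0003002978 + 0.0000236553 + 0.0000085422 = 0.0003324953 → 0.0003325.

0.0003325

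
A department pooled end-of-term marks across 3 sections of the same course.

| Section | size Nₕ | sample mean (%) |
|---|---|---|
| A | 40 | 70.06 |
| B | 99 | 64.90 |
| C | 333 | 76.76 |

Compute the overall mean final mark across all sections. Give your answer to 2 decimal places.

73.70

N = 472; weights Wₕ = Nₕ/N = (0.0847, 0.2097, 0.7055).
x̄_st = Σ Wₕ·x̄ₕ = 0.0847·70.06 + 0.2097·64.90 + 0.7055·76.76 ≈ 73.7046...
→ 73.70.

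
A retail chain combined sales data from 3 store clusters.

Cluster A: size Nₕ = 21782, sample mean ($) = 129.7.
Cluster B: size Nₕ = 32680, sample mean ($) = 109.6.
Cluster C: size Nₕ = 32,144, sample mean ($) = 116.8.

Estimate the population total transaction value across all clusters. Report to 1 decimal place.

10161272.6

A: 21782·129.7 = 2825125.4
B: 32680·109.6 = 3581728
C: 32144·116.8 = 3754419.2
τ̂ = Σ Nₕx̄ₕ = 10161272.6.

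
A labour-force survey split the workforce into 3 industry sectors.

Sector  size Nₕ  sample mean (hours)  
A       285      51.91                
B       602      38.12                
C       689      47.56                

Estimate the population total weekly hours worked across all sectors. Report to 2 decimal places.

70511.43

A: 285·51.91 = 14794.35
B: 602·38.12 = 22948.24
C: 689·47.56 = 32768.84
τ̂ = Σ Nₕx̄ₕ = 70511.43.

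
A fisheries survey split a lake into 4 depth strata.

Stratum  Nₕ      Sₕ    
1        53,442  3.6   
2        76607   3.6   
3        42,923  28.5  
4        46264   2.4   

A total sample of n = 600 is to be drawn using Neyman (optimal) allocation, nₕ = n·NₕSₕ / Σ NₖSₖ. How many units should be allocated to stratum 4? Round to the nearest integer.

1: NₕSₕ = 53442·3.6 = 192391.2
2: NₕSₕ = 76607·3.6 = 275785.2
3: NₕSₕ = 42923·28.5 = 1223305.5
4: NₕSₕ = 46264·2.4 = 111033.6
Σ NₕSₕ = 1802515.5.
n_4 = 600·111033.6/1802515.5 = 36.960... → 37.

37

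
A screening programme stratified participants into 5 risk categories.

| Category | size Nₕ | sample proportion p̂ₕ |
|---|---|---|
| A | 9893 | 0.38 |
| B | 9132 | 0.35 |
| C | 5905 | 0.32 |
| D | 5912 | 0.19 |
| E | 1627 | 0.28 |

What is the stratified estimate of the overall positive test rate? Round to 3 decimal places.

0.321

Wₕ = Nₕ/N with N = 32469: 0.3047, 0.2813, 0.1819, 0.1821, 0.0501.
p̂_st = 0.3047·0.38 + 0.2813·0.35 + 0.1819·0.32 + 0.1821·0.19 + 0.0501·0.28 ≈ 0.32104... → 0.321.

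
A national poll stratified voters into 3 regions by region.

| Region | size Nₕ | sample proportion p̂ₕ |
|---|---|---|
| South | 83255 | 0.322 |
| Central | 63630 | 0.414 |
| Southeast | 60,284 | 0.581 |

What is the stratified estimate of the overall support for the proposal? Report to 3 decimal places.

0.426

Wₕ = Nₕ/N with N = 207169: 0.4019, 0.3071, 0.2910.
p̂_st = 0.4019·0.322 + 0.3071·0.414 + 0.2910·0.581 ≈ 0.42562... → 0.426.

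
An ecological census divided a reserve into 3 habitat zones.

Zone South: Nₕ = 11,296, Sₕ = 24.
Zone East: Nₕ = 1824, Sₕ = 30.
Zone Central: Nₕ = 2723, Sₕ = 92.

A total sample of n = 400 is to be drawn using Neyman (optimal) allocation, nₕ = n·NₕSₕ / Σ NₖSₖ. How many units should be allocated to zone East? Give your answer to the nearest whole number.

38

Σ NₕSₕ = 11296·24 + 1824·30 + 2723·92 = 576340.
Share for East: 54720/576340 = 0.09494.
n_East = 400 × 0.09494 = 37.978... → 38.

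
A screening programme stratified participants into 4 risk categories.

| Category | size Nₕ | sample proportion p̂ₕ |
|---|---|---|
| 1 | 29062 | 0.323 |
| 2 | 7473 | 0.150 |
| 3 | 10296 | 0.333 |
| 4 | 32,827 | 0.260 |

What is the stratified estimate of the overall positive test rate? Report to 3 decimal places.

0.282

N = 29062 + 7473 + 10296 + 32827 = 79658.
Overall proportion = Σ (Nₕ/N)·p̂ₕ.
Σ Nₕp̂ₕ = 9387.026 + 1120.95 + 3428.568 + 8535.02 = 22471.564.
22471.564 / 79658 = 0.28210... → 0.282.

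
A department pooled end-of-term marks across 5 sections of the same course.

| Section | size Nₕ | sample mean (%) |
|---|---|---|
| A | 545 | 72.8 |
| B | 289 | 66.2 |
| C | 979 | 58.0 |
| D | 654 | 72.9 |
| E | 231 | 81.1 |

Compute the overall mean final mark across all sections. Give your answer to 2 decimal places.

67.46

N = 2698; weights Wₕ = Nₕ/N = (0.2020, 0.1071, 0.3629, 0.2424, 0.0856).
x̄_st = Σ Wₕ·x̄ₕ = 0.2020·72.8 + 0.1071·66.2 + 0.3629·58.0 + 0.2424·72.9 + 0.0856·81.1 ≈ 67.4576...
→ 67.46.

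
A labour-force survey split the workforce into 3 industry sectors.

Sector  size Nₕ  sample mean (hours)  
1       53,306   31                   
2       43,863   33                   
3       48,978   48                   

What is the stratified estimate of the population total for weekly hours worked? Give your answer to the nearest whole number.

5450909

1: 53306·31 = 1652486
2: 43863·33 = 1447479
3: 48978·48 = 2350944
τ̂ = Σ Nₕx̄ₕ = 5450909.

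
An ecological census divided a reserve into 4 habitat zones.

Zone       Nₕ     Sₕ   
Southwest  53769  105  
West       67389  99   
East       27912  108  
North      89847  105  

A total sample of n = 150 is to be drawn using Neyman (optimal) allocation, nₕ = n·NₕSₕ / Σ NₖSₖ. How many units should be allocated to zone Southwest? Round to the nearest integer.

Σ NₕSₕ = 53769·105 + 67389·99 + 27912·108 + 89847·105 = 24765687.
Share for Southwest: 5645745/24765687 = 0.22797.
n_Southwest = 150 × 0.22797 = 34.195... → 34.

34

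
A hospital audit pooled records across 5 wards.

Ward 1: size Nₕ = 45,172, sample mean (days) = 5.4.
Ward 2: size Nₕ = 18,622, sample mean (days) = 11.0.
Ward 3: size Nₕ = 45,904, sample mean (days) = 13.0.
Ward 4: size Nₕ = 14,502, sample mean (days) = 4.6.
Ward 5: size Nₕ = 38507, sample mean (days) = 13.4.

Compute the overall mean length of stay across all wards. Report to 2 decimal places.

10.01

N = 45172 + 18622 + 45904 + 14502 + 38507 = 162707.
Weight each subgroup mean by Nₕ/N and sum.
Σ Nₕx̄ₕ = 45172·5.4 + 18622·11.0 + 45904·13.0 + 14502·4.6 + 38507·13.4 = 243928.8 + 204842 + 596752 + 66709.2 + 515993.8 = 1628225.8.
Divide by N: 1628225.8 / 162707 = 10.0071... → 10.01.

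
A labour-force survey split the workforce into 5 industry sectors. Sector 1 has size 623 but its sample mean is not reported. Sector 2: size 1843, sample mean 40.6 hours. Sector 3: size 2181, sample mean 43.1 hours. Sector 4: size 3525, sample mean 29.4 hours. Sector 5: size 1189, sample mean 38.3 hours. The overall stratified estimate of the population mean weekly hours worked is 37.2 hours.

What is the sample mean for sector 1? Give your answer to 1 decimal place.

Σ Nₕx̄ₕ = N·μ, so 623·x̄_1 = 9361·37.2 − (1843·40.6 + 2181·43.1 + 3525·29.4 + 1189·38.3).
= 348229.2 − 318000.6 = 30228.6.
x̄_1 = 30228.6 / 623 = 48.521... → 48.5.

48.5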